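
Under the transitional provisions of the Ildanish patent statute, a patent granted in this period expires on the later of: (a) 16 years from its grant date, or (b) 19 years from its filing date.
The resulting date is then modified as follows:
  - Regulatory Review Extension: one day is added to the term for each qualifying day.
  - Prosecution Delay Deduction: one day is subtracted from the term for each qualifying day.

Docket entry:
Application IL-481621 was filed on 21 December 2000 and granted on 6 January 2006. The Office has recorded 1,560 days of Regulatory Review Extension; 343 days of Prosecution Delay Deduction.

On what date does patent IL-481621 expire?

(a) grant + 16 years → 6 January 2022.
(b) filing + 19 years → 21 December 2019.
Later of the two: 6 January 2022.
Regulatory Review Extension: +1560 days → 15 April 2026.
Prosecution Delay Deduction: −343 days → 7 May 2025.

2025-05-07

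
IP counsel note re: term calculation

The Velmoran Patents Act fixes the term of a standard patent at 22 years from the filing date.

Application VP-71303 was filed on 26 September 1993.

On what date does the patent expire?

Filing date + 22 years → 26 September 2015.

September 26, 2015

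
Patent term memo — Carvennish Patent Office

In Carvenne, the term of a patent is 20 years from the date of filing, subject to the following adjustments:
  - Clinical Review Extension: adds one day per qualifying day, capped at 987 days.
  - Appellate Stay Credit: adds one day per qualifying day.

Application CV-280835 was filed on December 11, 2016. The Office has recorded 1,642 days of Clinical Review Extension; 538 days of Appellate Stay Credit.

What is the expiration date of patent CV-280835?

Base term: filing date + 20 years → 11 December 2036.
Clinical Review Extension: 1642 days claimed exceeds the 987-day cap, so +987 days → 25 August 2039.
Appellate Stay Credit: +538 days → 13 February 2041.

February 13, 2041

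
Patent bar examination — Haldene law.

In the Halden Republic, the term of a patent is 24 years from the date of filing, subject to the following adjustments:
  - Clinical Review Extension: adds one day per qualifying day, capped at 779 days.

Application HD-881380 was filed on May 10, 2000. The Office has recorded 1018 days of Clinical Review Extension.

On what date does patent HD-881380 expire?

2026-06-28

Base term: filing date + 24 years → 10 May 2024.
Clinical Review Extension: 1018 days claimed exceeds the 779-day cap, so +779 days → 28 June 2026.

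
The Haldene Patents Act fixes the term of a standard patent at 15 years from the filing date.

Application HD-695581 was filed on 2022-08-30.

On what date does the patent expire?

Filing date + 15 years → 30 August 2037.

August 30, 2037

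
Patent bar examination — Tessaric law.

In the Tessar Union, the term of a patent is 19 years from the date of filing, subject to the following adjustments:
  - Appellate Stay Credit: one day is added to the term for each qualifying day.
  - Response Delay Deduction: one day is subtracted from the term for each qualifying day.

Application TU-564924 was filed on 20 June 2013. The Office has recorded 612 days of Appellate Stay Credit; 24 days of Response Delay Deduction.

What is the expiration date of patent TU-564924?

2034-01-29

Base term: filing date + 19 years → 20 June 2032.
Appellate Stay Credit: +612 days → 22 February 2034.
Response Delay Deduction: −24 days → 29 January 2034.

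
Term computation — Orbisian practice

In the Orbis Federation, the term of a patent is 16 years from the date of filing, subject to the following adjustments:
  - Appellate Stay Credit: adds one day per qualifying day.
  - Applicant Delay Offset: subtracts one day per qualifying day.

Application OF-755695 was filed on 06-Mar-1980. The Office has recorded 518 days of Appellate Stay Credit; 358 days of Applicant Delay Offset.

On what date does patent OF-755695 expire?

Base term: filing date + 16 years → 6 March 1996.
Appellate Stay Credit: +518 days → 6 August 1997.
Applicant Delay Offset: −358 days → 13 August 1996.

August 13, 1996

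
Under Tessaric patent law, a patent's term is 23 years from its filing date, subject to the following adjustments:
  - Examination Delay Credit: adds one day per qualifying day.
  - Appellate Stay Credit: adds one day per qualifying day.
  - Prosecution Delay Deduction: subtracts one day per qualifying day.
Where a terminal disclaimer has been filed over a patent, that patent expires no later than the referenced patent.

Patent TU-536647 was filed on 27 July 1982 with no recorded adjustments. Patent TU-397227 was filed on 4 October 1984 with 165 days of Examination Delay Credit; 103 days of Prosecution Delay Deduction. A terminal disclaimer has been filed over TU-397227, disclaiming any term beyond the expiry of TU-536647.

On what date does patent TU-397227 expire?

2005-07-27

Natural term of TU-397227:
  Base: filing + 23 years → 4 October 2007.
  Examination Delay Credit: +165 days → 17 March 2008.
  Prosecution Delay Deduction: −103 days → 5 December 2007.
Expiry of referenced patent TU-536647:
  Base: filing + 23 years → 27 July 2005.
Terminal disclaimer: TU-397227 expires on the earlier of 5 December 2007 and 27 July 2005.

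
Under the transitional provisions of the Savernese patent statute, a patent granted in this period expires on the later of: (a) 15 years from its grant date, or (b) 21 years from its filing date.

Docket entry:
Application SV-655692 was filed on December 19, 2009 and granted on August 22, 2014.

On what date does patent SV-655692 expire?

2030-12-19

(a) grant + 15 years → 22 August 2029.
(b) filing + 21 years → 19 December 2030.
Later of the two: 19 December 2030.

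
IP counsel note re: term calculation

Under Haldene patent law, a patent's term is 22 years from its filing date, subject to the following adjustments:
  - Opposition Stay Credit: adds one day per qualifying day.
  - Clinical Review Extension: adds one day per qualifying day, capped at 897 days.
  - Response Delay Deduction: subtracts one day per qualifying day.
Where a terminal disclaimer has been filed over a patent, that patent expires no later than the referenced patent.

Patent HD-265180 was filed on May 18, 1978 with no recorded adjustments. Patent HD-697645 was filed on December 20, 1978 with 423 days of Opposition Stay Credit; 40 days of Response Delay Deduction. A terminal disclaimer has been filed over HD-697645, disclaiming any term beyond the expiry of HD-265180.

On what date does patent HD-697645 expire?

2000-05-18

Natural term of HD-697645:
  Base: filing + 22 years → 20 December 2000.
  Opposition Stay Credit: +423 days → 16 February 2002.
  Response Delay Deduction: −40 days → 7 January 2002.
Expiry of referenced patent HD-265180:
  Base: filing + 22 years → 18 May 2000.
Terminal disclaimer: HD-697645 expires on the earlier of 7 January 2002 and 18 May 2000.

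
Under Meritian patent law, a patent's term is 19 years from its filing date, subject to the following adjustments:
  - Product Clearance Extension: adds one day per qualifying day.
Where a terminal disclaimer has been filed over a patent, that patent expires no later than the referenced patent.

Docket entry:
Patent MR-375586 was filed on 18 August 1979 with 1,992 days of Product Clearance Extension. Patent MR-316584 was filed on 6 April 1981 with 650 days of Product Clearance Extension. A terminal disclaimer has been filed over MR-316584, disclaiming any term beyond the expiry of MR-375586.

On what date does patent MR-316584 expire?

Natural term of MR-316584:
  Base: filing + 19 years → 6 April 2000.
  Product Clearance Extension: +650 days → 16 January 2002.
Expiry of referenced patent MR-375586:
  Base: filing + 19 years → 18 August 1998.
  Product Clearance Extension: +1992 days → 31 January 2004.
Terminal disclaimer: MR-316584 expires on the earlier of 16 January 2002 and 31 January 2004.

2002-01-16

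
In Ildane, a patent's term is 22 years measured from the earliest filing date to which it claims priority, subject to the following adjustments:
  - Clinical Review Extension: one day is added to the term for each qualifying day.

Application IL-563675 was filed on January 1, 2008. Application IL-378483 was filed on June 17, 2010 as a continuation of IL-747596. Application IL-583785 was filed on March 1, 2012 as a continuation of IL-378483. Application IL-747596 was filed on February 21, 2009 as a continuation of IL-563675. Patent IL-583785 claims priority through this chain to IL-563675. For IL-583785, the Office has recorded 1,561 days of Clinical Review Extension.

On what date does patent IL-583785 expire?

April 11, 2034

Earliest priority filing: 1 January 2008.
Base term: 1 January 2008 + 22 years → 1 January 2030.
Clinical Review Extension: +1561 days → 11 April 2034.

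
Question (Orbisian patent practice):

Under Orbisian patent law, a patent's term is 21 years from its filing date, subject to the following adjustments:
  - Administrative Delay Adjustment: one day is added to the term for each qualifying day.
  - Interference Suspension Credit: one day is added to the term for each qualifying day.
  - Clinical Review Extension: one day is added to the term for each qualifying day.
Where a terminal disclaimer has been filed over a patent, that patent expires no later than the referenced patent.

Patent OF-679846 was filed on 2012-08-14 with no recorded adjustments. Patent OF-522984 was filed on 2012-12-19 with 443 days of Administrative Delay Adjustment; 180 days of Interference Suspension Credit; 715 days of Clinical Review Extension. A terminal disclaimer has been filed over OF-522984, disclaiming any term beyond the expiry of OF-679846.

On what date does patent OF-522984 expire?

2033-08-14

Natural term of OF-522984:
  Base: filing + 21 years → 19 December 2033.
  Administrative Delay Adjustment: +443 days → 7 March 2035.
  Interference Suspension Credit: +180 days → 3 September 2035.
  Clinical Review Extension: +715 days → 18 August 2037.
Expiry of referenced patent OF-679846:
  Base: filing + 21 years → 14 August 2033.
Terminal disclaimer: OF-522984 expires on the earlier of 18 August 2037 and 14 August 2033.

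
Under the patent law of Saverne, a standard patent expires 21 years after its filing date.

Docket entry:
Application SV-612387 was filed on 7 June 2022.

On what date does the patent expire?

Filing date + 21 years → 7 June 2043.

June 7, 2043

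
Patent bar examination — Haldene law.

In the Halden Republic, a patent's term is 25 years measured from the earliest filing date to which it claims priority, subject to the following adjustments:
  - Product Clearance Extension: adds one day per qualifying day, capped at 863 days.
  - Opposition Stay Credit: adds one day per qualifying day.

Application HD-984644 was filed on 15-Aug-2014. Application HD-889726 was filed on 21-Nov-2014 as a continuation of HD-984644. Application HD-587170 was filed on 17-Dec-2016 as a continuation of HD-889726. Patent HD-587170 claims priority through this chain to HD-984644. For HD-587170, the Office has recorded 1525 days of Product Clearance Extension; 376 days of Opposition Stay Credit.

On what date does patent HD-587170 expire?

Earliest priority filing: 15 August 2014.
Base term: 15 August 2014 + 25 years → 15 August 2039.
Product Clearance Extension: 1525 days claimed exceeds the 863-day cap, so +863 days → 25 December 2041.
Opposition Stay Credit: +376 days → 5 January 2043.

January 5, 2043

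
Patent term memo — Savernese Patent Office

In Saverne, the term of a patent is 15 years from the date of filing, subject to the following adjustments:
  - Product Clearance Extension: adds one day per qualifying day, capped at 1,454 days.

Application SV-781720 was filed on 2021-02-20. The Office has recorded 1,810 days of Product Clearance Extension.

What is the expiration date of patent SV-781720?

Base term: filing date + 15 years → 20 February 2036.
Product Clearance Extension: 1810 days claimed exceeds the 1454-day cap, so +1454 days → 13 February 2040.

February 13, 2040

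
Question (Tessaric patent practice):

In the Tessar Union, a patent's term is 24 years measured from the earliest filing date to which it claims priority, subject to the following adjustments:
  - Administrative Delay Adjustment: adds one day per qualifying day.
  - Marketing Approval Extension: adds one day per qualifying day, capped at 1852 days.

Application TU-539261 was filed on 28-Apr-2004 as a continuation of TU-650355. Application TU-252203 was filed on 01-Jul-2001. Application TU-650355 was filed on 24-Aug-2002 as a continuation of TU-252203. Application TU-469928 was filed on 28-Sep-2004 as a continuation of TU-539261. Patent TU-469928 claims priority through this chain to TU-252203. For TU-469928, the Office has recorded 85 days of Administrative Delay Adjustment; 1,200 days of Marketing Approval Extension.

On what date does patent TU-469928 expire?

2029-01-06

Earliest priority filing: 1 July 2001.
Base term: 1 July 2001 + 24 years → 1 July 2025.
Administrative Delay Adjustment: +85 days → 24 September 2025.
Marketing Approval Extension: 1200 days (within the 1852-day cap) → +1200 days → 6 January 2029.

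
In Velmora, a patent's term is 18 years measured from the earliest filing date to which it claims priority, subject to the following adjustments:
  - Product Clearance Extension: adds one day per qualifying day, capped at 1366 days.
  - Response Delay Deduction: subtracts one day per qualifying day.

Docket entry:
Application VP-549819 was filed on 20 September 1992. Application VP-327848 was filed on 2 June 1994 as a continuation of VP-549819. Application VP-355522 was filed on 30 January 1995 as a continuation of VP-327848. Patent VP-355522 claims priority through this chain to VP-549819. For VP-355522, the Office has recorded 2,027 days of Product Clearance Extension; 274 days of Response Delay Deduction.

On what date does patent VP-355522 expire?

Earliest priority filing: 20 September 1992.
Base term: 20 September 1992 + 18 years → 20 September 2010.
Product Clearance Extension: 2027 days claimed exceeds the 1366-day cap, so +1366 days → 17 June 2014.
Response Delay Deduction: −274 days → 16 September 2013.

September 16, 2013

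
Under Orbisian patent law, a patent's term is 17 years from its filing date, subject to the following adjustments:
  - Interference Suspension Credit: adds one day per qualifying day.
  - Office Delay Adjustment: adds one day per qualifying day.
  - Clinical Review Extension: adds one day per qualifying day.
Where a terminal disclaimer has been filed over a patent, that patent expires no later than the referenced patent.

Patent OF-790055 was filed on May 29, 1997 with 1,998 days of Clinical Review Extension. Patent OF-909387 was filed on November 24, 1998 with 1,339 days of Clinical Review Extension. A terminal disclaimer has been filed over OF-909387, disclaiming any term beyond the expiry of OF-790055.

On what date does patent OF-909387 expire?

Natural term of OF-909387:
  Base: filing + 17 years → 24 November 2015.
  Clinical Review Extension: +1339 days → 25 July 2019.
Expiry of referenced patent OF-790055:
  Base: filing + 17 years → 29 May 2014.
  Clinical Review Extension: +1998 days → 17 November 2019.
Terminal disclaimer: OF-909387 expires on the earlier of 25 July 2019 and 17 November 2019.

2019-07-25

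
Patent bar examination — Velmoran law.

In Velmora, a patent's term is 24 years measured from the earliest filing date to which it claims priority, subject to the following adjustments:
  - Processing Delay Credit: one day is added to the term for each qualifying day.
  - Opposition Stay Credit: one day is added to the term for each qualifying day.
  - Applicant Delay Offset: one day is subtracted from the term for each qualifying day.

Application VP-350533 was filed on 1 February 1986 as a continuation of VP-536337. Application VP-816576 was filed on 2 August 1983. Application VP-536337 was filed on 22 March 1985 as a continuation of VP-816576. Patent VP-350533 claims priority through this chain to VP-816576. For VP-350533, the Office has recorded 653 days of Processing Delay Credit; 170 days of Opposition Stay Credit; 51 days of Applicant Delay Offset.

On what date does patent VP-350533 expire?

2009-09-12

Earliest priority filing: 2 August 1983.
Base term: 2 August 1983 + 24 years → 2 August 2007.
Processing Delay Credit: +653 days → 16 May 2009.
Opposition Stay Credit: +170 days → 2 November 2009.
Applicant Delay Offset: −51 days → 12 September 2009.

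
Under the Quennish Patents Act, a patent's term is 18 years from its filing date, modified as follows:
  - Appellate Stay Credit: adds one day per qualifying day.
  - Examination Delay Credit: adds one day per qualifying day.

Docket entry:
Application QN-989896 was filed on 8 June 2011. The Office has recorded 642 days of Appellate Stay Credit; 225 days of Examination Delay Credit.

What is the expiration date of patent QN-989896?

2031-10-23

Base term: filing date + 18 years → 8 June 2029.
Appellate Stay Credit: +642 days → 12 March 2031.
Examination Delay Credit: +225 days → 23 October 2031.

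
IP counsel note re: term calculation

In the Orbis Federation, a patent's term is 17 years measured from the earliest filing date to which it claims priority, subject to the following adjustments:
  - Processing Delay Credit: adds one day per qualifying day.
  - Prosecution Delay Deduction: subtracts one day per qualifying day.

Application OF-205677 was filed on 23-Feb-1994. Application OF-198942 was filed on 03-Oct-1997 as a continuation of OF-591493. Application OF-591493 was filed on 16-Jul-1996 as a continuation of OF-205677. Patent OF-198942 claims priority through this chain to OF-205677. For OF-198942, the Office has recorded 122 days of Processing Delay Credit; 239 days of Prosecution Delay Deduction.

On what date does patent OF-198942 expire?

Earliest priority filing: 23 February 1994.
Base term: 23 February 1994 + 17 years → 23 February 2011.
Processing Delay Credit: +122 days → 25 June 2011.
Prosecution Delay Deduction: −239 days → 29 October 2010.

October 29, 2010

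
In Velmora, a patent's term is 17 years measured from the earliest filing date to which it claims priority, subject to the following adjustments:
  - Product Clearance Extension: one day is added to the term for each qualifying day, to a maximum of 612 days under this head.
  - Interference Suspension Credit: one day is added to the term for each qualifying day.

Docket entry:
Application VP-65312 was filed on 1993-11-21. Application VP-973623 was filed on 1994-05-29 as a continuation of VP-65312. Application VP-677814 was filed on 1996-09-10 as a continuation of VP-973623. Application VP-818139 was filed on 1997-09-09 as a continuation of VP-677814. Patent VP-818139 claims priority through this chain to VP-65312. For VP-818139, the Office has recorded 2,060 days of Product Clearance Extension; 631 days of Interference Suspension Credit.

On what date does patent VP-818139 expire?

April 17, 2014

Earliest priority filing: 21 November 1993.
Base term: 21 November 1993 + 17 years → 21 November 2010.
Product Clearance Extension: 2060 days claimed exceeds the 612-day cap, so +612 days → 25 July 2012.
Interference Suspension Credit: +631 days → 17 April 2014.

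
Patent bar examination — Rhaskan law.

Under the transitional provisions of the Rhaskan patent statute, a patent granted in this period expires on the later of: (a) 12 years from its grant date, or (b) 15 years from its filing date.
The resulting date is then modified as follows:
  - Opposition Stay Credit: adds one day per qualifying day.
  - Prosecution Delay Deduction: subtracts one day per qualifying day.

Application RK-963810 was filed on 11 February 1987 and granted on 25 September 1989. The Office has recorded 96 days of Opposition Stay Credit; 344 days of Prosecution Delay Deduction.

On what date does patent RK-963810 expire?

June 8, 2001

(a) grant + 12 years → 25 September 2001.
(b) filing + 15 years → 11 February 2002.
Later of the two: 11 February 2002.
Opposition Stay Credit: +96 days → 18 May 2002.
Prosecution Delay Deduction: −344 days → 8 June 2001.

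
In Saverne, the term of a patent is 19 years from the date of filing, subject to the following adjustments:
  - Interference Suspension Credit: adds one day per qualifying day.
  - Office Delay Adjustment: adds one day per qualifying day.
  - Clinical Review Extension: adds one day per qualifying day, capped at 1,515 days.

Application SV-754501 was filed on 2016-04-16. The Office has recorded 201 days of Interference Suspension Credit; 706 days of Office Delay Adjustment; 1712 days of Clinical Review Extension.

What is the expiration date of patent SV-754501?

Base term: filing date + 19 years → 16 April 2035.
Interference Suspension Credit: +201 days → 3 November 2035.
Office Delay Adjustment: +706 days → 9 October 2037.
Clinical Review Extension: 1712 days claimed exceeds the 1515-day cap, so +1515 days → 2 December 2041.

2041-12-02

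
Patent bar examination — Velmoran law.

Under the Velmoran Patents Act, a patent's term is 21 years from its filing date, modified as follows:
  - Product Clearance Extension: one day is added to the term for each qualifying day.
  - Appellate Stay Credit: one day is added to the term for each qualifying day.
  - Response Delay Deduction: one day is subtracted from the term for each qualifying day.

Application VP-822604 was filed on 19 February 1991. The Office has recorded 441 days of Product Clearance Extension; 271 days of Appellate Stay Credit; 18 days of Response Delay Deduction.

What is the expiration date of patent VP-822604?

2014-01-13

Base term: filing date + 21 years → 19 February 2012.
Product Clearance Extension: +441 days → 5 May 2013.
Appellate Stay Credit: +271 days → 31 January 2014.
Response Delay Deduction: −18 days → 13 January 2014.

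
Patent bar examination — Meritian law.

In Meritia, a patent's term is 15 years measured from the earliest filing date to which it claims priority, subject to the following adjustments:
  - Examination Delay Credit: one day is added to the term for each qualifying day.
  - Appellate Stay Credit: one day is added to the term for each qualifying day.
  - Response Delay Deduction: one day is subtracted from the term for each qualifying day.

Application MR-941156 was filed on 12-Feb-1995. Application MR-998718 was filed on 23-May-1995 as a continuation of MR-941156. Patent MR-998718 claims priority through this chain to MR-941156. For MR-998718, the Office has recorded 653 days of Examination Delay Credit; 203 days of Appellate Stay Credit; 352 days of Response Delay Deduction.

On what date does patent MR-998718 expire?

July 1, 2011

Earliest priority filing: 12 February 1995.
Base term: 12 February 1995 + 15 years → 12 February 2010.
Examination Delay Credit: +653 days → 27 November 2011.
Appellate Stay Credit: +203 days → 17 June 2012.
Response Delay Deduction: −352 days → 1 July 2011.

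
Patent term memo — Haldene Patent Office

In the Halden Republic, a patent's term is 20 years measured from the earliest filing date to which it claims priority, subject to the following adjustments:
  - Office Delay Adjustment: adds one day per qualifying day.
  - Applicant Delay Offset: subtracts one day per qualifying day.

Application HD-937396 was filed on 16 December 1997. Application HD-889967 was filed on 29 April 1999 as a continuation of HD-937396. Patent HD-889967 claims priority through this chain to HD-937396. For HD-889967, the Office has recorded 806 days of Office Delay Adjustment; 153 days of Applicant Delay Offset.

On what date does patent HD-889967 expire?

September 30, 2019

Earliest priority filing: 16 December 1997.
Base term: 16 December 1997 + 20 years → 16 December 2017.
Office Delay Adjustment: +806 days → 1 March 2020.
Applicant Delay Offset: −153 days → 30 September 2019.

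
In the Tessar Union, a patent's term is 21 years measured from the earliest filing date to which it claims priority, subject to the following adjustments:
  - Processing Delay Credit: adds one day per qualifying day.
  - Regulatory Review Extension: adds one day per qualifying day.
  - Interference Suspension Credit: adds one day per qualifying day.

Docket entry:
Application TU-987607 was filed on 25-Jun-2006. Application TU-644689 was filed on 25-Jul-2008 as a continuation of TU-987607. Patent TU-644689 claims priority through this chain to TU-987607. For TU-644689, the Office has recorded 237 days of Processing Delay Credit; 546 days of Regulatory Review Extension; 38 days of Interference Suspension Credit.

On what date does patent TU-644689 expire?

Earliest priority filing: 25 June 2006.
Base term: 25 June 2006 + 21 years → 25 June 2027.
Processing Delay Credit: +237 days → 17 February 2028.
Regulatory Review Extension: +546 days → 16 August 2029.
Interference Suspension Credit: +38 days → 23 September 2029.

2029-09-23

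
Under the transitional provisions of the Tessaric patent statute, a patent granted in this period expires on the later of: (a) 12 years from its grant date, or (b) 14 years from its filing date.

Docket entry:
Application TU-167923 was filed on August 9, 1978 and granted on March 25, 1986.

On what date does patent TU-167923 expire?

(a) grant + 12 years → 25 March 1998.
(b) filing + 14 years → 9 August 1992.
Later of the two: 25 March 1998.

March 25, 1998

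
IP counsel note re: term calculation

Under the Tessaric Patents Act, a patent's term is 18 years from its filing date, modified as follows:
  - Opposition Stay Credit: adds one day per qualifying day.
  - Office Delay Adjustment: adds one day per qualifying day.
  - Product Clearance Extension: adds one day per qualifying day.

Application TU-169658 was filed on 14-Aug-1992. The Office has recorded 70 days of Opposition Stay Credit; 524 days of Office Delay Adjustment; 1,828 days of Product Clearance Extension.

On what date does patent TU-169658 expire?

Base term: filing date + 18 years → 14 August 2010.
Opposition Stay Credit: +70 days → 23 October 2010.
Office Delay Adjustment: +524 days → 30 March 2012.
Product Clearance Extension: +1828 days → 1 April 2017.

April 1, 2017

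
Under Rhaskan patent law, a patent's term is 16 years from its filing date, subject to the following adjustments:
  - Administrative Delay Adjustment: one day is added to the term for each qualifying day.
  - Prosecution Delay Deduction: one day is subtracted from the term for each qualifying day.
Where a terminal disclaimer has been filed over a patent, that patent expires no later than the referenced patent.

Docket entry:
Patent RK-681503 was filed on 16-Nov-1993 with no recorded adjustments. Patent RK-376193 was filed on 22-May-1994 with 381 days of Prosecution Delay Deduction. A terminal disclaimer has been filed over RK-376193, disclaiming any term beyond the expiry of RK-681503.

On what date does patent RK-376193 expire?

2009-05-06

Natural term of RK-376193:
  Base: filing + 16 years → 22 May 2010.
  Prosecution Delay Deduction: −381 days → 6 May 2009.
Expiry of referenced patent RK-681503:
  Base: filing + 16 years → 16 November 2009.
Terminal disclaimer: RK-376193 expires on the earlier of 6 May 2009 and 16 November 2009.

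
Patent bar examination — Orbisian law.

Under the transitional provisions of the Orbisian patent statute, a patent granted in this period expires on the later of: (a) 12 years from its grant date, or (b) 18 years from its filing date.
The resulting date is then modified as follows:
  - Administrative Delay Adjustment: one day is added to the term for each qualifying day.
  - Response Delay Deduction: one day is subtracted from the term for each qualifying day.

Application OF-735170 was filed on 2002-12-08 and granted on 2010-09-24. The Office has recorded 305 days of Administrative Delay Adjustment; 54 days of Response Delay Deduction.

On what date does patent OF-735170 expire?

(a) grant + 12 years → 24 September 2022.
(b) filing + 18 years → 8 December 2020.
Later of the two: 24 September 2022.
Administrative Delay Adjustment: +305 days → 26 July 2023.
Response Delay Deduction: −54 days → 2 June 2023.

June 2, 2023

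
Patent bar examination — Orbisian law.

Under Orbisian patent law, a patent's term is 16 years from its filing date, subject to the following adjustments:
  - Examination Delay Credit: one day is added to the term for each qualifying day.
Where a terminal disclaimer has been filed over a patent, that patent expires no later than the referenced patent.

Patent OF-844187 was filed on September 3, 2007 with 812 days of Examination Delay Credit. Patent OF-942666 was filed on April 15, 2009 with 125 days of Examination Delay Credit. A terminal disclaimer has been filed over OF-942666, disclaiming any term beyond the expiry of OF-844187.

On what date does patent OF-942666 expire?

2025-08-18

Natural term of OF-942666:
  Base: filing + 16 years → 15 April 2025.
  Examination Delay Credit: +125 days → 18 August 2025.
Expiry of referenced patent OF-844187:
  Base: filing + 16 years → 3 September 2023.
  Examination Delay Credit: +812 days → 23 November 2025.
Terminal disclaimer: OF-942666 expires on the earlier of 18 August 2025 and 23 November 2025.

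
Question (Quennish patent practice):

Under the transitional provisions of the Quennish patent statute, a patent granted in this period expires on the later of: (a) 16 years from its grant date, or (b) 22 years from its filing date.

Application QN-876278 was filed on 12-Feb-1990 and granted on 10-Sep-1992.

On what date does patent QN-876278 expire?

2012-02-12

(a) grant + 16 years → 10 September 2008.
(b) filing + 22 years → 12 February 2012.
Later of the two: 12 February 2012.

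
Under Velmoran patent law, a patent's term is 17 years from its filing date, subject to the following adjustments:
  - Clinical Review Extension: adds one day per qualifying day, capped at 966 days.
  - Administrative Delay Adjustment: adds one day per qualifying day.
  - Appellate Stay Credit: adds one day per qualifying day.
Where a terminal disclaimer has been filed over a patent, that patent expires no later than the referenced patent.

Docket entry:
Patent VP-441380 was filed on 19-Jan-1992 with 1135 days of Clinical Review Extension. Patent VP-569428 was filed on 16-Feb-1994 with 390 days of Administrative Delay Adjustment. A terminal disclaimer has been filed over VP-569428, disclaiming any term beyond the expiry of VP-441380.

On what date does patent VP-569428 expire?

2011-09-12

Natural term of VP-569428:
  Base: filing + 17 years → 16 February 2011.
  Administrative Delay Adjustment: +390 days → 12 March 2012.
Expiry of referenced patent VP-441380:
  Base: filing + 17 years → 19 January 2009.
  Clinical Review Extension: 1135 days claimed exceeds the 966-day cap, so +966 days → 12 September 2011.
Terminal disclaimer: VP-569428 expires on the earlier of 12 March 2012 and 12 September 2011.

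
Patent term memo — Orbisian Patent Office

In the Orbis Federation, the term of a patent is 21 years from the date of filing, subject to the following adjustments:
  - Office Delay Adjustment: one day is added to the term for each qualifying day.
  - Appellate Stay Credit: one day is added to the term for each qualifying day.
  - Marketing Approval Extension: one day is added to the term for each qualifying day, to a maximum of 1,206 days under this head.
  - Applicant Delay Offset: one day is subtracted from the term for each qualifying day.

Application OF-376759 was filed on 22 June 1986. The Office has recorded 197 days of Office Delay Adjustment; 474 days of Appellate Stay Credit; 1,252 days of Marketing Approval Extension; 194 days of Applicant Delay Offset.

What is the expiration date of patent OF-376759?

2012-01-30

Base term: filing date + 21 years → 22 June 2007.
Office Delay Adjustment: +197 days → 5 January 2008.
Appellate Stay Credit: +474 days → 23 April 2009.
Marketing Approval Extension: 1252 days claimed exceeds the 1206-day cap, so +1206 days → 11 August 2012.
Applicant Delay Offset: −194 days → 30 January 2012.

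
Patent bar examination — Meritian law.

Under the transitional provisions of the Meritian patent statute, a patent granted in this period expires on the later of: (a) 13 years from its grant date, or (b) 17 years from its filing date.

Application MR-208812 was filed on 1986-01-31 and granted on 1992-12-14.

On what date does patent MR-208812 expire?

(a) grant + 13 years → 14 December 2005.
(b) filing + 17 years → 31 January 2003.
Later of the two: 14 December 2005.

2005-12-14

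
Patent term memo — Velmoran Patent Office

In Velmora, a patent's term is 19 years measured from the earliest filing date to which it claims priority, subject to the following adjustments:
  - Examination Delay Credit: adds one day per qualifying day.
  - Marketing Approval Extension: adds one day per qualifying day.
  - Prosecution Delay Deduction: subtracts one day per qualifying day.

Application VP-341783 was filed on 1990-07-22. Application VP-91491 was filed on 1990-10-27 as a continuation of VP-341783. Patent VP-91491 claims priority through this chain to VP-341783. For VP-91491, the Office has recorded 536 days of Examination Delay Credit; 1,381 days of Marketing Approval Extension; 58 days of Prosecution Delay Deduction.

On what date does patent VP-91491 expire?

2014-08-24

Earliest priority filing: 22 July 1990.
Base term: 22 July 1990 + 19 years → 22 July 2009.
Examination Delay Credit: +536 days → 9 January 2011.
Marketing Approval Extension: +1381 days → 21 October 2014.
Prosecution Delay Deduction: −58 days → 24 August 2014.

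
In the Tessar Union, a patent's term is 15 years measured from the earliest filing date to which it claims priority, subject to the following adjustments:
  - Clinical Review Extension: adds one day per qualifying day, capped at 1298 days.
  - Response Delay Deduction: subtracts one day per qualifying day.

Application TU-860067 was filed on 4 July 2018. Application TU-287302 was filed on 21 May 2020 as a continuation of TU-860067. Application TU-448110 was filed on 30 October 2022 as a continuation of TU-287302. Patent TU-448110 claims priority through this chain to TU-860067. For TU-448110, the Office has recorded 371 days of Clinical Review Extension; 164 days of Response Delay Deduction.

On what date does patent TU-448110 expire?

2034-01-27

Earliest priority filing: 4 July 2018.
Base term: 4 July 2018 + 15 years → 4 July 2033.
Clinical Review Extension: 371 days (within the 1298-day cap) → +371 days → 10 July 2034.
Response Delay Deduction: −164 days → 27 January 2034.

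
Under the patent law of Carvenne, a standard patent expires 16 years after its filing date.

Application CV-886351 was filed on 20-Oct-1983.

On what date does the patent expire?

Filing date + 16 years → 20 October 1999.

1999-10-20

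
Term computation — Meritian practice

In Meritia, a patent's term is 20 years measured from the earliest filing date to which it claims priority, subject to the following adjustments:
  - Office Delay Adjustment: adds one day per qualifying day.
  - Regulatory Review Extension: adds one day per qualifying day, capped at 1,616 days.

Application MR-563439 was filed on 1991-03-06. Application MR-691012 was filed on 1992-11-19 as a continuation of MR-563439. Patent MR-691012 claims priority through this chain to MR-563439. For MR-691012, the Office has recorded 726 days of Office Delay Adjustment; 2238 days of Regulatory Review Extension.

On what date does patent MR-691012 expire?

Earliest priority filing: 6 March 1991.
Base term: 6 March 1991 + 20 years → 6 March 2011.
Office Delay Adjustment: +726 days → 1 March 2013.
Regulatory Review Extension: 2238 days claimed exceeds the 1616-day cap, so +1616 days → 3 August 2017.

2017-08-03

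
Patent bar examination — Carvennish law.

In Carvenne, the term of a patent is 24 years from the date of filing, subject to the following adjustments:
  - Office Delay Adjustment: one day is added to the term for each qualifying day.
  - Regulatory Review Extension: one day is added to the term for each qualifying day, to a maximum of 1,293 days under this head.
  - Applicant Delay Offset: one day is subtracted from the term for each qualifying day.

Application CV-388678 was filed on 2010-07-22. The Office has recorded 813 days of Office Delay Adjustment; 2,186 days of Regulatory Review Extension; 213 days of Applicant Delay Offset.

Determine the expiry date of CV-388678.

Base term: filing date + 24 years → 22 July 2034.
Office Delay Adjustment: +813 days → 12 October 2036.
Regulatory Review Extension: 2186 days claimed exceeds the 1293-day cap, so +1293 days → 27 April 2040.
Applicant Delay Offset: −213 days → 27 September 2039.

September 27, 2039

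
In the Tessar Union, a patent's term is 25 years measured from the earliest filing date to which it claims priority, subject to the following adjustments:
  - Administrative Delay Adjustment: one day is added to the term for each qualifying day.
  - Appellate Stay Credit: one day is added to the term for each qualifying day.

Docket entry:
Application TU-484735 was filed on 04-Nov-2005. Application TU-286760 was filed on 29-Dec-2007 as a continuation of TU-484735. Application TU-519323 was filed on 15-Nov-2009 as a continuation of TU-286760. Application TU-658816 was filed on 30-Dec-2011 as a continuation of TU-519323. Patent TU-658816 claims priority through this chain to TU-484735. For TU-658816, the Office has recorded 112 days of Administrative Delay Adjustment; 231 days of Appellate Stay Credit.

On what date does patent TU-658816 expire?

2031-10-13

Earliest priority filing: 4 November 2005.
Base term: 4 November 2005 + 25 years → 4 November 2030.
Administrative Delay Adjustment: +112 days → 24 February 2031.
Appellate Stay Credit: +231 days → 13 October 2031.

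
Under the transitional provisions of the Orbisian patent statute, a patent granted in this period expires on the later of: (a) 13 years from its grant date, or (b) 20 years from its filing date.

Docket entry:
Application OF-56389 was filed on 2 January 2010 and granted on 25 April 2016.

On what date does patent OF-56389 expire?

2030-01-02

(a) grant + 13 years → 25 April 2029.
(b) filing + 20 years → 2 January 2030.
Later of the two: 2 January 2030.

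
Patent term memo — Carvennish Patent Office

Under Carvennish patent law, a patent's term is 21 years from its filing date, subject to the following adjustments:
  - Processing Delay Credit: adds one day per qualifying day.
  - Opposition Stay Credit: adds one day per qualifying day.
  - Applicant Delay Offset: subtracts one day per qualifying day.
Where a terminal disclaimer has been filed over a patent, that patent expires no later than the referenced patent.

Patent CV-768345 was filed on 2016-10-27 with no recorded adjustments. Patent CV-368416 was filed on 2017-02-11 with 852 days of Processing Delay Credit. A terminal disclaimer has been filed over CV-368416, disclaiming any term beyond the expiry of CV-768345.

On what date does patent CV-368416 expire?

October 27, 2037

Natural term of CV-368416:
  Base: filing + 21 years → 11 February 2038.
  Processing Delay Credit: +852 days → 12 June 2040.
Expiry of referenced patent CV-768345:
  Base: filing + 21 years → 27 October 2037.
Terminal disclaimer: CV-368416 expires on the earlier of 12 June 2040 and 27 October 2037.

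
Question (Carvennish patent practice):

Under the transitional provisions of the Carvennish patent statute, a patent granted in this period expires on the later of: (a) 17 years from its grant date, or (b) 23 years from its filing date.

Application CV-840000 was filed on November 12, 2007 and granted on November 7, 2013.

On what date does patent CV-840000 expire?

(a) grant + 17 years → 7 November 2030.
(b) filing + 23 years → 12 November 2030.
Later of the two: 12 November 2030.

November 12, 2030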